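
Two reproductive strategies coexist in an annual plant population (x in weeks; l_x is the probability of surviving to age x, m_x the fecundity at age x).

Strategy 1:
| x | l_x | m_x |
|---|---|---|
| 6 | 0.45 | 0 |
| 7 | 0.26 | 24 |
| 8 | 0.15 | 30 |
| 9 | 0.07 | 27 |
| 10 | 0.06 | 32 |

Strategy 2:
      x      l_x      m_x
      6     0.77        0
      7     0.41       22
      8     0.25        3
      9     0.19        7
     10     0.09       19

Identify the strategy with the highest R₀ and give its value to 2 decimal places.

14.55

Strategy 1: R₀ = 0.45×0 + 0.26×24 + 0.15×30 + 0.07×27 + 0.06×32 = 14.5500
Strategy 2: R₀ = 0.77×0 + 0.41×22 + 0.25×3 + 0.19×7 + 0.09×19 = 12.8100
Highest R₀: strategy 1 with 14.5500.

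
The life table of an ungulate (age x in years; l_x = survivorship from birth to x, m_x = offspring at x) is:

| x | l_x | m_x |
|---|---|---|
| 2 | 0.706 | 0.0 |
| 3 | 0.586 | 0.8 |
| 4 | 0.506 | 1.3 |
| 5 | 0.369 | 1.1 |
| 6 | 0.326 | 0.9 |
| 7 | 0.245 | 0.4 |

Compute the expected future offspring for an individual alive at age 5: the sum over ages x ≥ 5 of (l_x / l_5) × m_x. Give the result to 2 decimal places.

2.16

l_5 = 0.369. Conditional survival from age 5 to x is l_x / l_5.
  x=5: (0.369/0.369) × 1.1 = 1.1000
  x=6: (0.326/0.369) × 0.9 = 0.7951
  x=7: (0.245/0.369) × 0.4 = 0.2656
Sum = 1.1000 + 0.7951 + 0.2656 = 2.1607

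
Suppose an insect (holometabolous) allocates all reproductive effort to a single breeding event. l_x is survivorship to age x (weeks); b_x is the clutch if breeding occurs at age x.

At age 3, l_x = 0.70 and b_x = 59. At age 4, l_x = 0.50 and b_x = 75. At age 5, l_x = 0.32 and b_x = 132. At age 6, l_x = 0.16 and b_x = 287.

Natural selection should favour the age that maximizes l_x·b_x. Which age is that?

6

Expected offspring if breeding at age x = l_x × b_x:
  age 3: 0.70 × 59 = 41.300
  age 4: 0.50 × 75 = 37.500
  age 5: 0.32 × 132 = 42.240
  age 6: 0.16 × 287 = 45.920
Maximum at age 6 (45.920).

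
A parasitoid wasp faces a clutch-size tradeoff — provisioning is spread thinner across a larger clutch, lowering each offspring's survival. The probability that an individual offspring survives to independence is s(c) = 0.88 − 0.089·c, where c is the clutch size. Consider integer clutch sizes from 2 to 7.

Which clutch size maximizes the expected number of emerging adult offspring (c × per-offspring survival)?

Expected emerging adult offspring = c × s(c):
  c=2: 2 × 0.702 = 1.404
  c=3: 3 × 0.613 = 1.839
  c=4: 4 × 0.524 = 2.096
  c=5: 5 × 0.435 = 2.175
  c=6: 6 × 0.346 = 2.076
  c=7: 7 × 0.257 = 1.799
Maximum at c = 5 (2.175 emerging adult offspring).

5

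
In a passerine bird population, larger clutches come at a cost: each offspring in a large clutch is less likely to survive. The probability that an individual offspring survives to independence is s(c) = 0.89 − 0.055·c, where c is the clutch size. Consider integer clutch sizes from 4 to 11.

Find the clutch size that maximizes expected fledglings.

Expected fledglings = c × s(c):
  c=4: 4 × 0.670 = 2.680
  c=5: 5 × 0.615 = 3.075
  c=6: 6 × 0.560 = 3.360
  c=7: 7 × 0.505 = 3.535
  c=8: 8 × 0.450 = 3.600
  c=9: 9 × 0.395 = 3.555
  c=10: 10 × 0.340 = 3.400
  c=11: 11 × 0.285 = 3.135
Maximum at c = 8 (3.600 fledglings).

8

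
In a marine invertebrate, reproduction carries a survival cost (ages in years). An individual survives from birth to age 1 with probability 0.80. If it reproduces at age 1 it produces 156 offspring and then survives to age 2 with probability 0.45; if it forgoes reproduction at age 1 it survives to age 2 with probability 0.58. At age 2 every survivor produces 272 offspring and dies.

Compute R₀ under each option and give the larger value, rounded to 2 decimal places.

222.72

breed at age 1: R₀ = 0.80 × (156 + 0.45 × 272) = 0.80 × 278.4000 = 222.7200
delay to age 2: R₀ = 0.80 × (0.58 × 272) = 0.80 × 157.7600 = 126.2080
Higher: breed at age 1 (222.7200).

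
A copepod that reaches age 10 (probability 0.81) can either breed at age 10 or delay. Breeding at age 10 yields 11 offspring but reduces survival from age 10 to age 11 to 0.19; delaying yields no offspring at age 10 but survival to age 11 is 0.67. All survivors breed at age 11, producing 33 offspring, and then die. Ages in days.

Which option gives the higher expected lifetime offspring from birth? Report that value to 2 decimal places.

17.91

breed at age 10: R₀ = 0.81 × (11 + 0.19 × 33) = 0.81 × 17.2700 = 13.9887
delay to age 11: R₀ = 0.81 × (0.67 × 33) = 0.81 × 22.1100 = 17.9091
Higher: delay to age 11 (17.9091).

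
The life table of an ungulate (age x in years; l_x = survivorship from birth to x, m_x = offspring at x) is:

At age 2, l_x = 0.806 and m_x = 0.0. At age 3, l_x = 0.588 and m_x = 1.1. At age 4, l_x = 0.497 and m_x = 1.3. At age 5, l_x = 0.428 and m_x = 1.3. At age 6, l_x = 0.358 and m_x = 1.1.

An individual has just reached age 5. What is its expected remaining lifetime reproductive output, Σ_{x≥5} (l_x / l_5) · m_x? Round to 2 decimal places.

2.22

l_5 = 0.428. Conditional survival from age 5 to x is l_x / l_5.
  x=5: (0.428/0.428) × 1.3 = 1.3000
  x=6: (0.358/0.428) × 1.1 = 0.9201
Sum = 1.3000 + 0.9201 = 2.2201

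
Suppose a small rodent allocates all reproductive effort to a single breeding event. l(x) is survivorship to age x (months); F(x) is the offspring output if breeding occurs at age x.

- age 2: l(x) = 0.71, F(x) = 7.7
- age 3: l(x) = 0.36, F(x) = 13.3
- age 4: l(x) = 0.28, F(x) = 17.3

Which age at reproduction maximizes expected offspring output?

2

Expected offspring if breeding at age x = l(x) × F(x):
  age 2: 0.71 × 7.7 = 5.467
  age 3: 0.36 × 13.3 = 4.788
  age 4: 0.28 × 17.3 = 4.844
Maximum at age 2 (5.467).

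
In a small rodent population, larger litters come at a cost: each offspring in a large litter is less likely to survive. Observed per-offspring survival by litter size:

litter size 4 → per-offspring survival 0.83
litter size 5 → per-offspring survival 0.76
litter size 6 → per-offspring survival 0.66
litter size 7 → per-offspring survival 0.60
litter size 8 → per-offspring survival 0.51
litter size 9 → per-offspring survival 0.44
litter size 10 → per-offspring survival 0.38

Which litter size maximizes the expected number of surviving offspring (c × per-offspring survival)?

7

Expected surviving offspring = c × s(c):
  c=4: 4 × 0.83 = 3.320
  c=5: 5 × 0.76 = 3.800
  c=6: 6 × 0.66 = 3.960
  c=7: 7 × 0.60 = 4.200
  c=8: 8 × 0.51 = 4.080
  c=9: 9 × 0.44 = 3.960
  c=10: 10 × 0.38 = 3.800
Maximum at c = 7 (4.200 surviving offspring).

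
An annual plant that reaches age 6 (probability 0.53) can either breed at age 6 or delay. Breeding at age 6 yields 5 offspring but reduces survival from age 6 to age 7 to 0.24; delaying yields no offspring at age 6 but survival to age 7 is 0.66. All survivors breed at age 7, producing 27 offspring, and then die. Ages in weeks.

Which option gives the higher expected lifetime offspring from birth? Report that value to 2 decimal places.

9.44

breed at age 6: R₀ = 0.53 × (5 + 0.24 × 27) = 0.53 × 11.4800 = 6.0844
delay to age 7: R₀ = 0.53 × (0.66 × 27) = 0.53 × 17.8200 = 9.4446
Higher: delay to age 7 (9.4446).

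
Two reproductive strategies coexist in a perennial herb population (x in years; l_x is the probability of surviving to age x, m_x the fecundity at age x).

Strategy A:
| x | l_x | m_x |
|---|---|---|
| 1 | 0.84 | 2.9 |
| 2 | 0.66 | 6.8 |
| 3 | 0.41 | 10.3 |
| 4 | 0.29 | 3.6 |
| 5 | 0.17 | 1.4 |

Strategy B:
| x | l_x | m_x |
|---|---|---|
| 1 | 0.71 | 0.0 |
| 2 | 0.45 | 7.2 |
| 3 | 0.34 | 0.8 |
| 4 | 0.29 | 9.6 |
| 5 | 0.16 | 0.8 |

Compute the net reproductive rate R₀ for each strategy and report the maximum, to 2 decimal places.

Strategy A: R₀ = 0.84×2.9 + 0.66×6.8 + 0.41×10.3 + 0.29×3.6 + 0.17×1.4 = 12.4290
Strategy B: R₀ = 0.71×0.0 + 0.45×7.2 + 0.34×0.8 + 0.29×9.6 + 0.16×0.8 = 6.4240
Highest R₀: strategy A with 12.4290.

12.43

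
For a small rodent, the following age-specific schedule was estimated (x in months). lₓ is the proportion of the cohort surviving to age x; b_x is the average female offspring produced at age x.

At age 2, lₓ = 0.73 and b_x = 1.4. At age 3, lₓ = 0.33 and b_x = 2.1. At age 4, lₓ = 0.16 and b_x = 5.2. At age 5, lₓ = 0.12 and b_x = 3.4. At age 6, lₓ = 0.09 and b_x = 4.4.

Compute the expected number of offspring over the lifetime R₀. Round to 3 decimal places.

3.351

R₀ = Σ lₓ b_x:
  age 2: 0.73 × 1.4 = 1.0220
  age 3: 0.33 × 2.1 = 0.6930
  age 4: 0.16 × 5.2 = 0.8320
  age 5: 0.12 × 3.4 = 0.4080
  age 6: 0.09 × 4.4 = 0.3960
R₀ = 1.0220 + 0.6930 + 0.8320 + 0.4080 + 0.3960 = 3.3510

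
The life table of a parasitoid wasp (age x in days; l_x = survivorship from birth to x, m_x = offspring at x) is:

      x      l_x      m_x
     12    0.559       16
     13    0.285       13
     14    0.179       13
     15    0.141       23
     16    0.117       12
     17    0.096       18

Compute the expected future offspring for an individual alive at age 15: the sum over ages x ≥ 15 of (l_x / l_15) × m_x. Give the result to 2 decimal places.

45.21

l_15 = 0.141. Conditional survival from age 15 to x is l_x / l_15.
  x=15: (0.141/0.141) × 23 = 23.0000
  x=16: (0.117/0.141) × 12 = 9.9574
  x=17: (0.096/0.141) × 18 = 12.2553
Sum = 23.0000 + 9.9574 + 12.2553 = 45.2128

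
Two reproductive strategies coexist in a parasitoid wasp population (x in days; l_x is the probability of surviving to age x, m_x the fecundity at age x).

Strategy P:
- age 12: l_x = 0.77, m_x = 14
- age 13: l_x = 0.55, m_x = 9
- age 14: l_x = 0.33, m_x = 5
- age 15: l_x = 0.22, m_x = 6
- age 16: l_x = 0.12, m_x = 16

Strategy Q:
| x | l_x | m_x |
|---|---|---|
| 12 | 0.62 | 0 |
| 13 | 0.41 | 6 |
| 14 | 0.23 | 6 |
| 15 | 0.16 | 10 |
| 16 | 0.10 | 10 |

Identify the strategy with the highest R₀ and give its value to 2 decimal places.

Strategy P: R₀ = 0.77×14 + 0.55×9 + 0.33×5 + 0.22×6 + 0.12×16 = 20.6200
Strategy Q: R₀ = 0.62×0 + 0.41×6 + 0.23×6 + 0.16×10 + 0.10×10 = 6.4400
Highest R₀: strategy P with 20.6200.

20.62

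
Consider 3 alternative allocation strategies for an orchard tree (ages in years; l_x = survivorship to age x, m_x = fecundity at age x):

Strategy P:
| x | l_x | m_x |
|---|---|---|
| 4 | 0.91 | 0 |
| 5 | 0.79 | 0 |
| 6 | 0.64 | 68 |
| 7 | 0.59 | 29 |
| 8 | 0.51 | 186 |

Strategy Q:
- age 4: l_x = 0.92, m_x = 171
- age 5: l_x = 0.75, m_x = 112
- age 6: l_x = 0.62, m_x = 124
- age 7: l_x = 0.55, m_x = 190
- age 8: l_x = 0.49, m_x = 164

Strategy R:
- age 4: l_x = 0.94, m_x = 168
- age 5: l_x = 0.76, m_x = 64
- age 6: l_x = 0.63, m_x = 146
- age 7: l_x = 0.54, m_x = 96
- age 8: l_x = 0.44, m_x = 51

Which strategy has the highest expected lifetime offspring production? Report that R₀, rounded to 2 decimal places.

503.06

Strategy P: R₀ = 0.91×0 + 0.79×0 + 0.64×68 + 0.59×29 + 0.51×186 = 155.4900
Strategy Q: R₀ = 0.92×171 + 0.75×112 + 0.62×124 + 0.55×190 + 0.49×164 = 503.0600
Strategy R: R₀ = 0.94×168 + 0.76×64 + 0.63×146 + 0.54×96 + 0.44×51 = 372.8200
Highest R₀: strategy Q with 503.0600.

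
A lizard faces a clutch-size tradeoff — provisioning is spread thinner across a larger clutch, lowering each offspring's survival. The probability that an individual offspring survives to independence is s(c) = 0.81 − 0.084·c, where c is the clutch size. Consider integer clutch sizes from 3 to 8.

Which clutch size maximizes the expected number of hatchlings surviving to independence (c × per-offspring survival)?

Expected hatchlings surviving to independence = c × s(c):
  c=3: 3 × 0.558 = 1.674
  c=4: 4 × 0.474 = 1.896
  c=5: 5 × 0.390 = 1.950
  c=6: 6 × 0.306 = 1.836
  c=7: 7 × 0.222 = 1.554
  c=8: 8 × 0.138 = 1.104
Maximum at c = 5 (1.950 hatchlings surviving to independence).

5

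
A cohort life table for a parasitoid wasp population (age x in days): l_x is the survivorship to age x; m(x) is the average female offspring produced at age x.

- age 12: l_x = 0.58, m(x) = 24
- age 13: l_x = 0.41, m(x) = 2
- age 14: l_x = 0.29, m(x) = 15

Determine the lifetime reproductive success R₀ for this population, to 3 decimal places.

19.090

R₀ = Σ l_x m(x):
  age 12: 0.58 × 24 = 13.9200
  age 13: 0.41 × 2 = 0.8200
  age 14: 0.29 × 15 = 4.3500
R₀ = 13.9200 + 0.8200 + 4.3500 = 19.0900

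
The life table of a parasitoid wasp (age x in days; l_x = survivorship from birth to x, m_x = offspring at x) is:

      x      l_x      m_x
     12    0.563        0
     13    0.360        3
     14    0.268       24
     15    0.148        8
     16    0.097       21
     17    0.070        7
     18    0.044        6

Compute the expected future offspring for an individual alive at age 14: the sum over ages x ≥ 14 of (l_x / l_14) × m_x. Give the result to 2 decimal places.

38.83

l_14 = 0.268. Conditional survival from age 14 to x is l_x / l_14.
  x=14: (0.268/0.268) × 24 = 24.0000
  x=15: (0.148/0.268) × 8 = 4.4179
  x=16: (0.097/0.268) × 21 = 7.6007
  x=17: (0.070/0.268) × 7 = 1.8284
  x=18: (0.044/0.268) × 6 = 0.9851
Sum = 24.0000 + 4.4179 + 7.6007 + 1.8284 + 0.9851 = 38.8321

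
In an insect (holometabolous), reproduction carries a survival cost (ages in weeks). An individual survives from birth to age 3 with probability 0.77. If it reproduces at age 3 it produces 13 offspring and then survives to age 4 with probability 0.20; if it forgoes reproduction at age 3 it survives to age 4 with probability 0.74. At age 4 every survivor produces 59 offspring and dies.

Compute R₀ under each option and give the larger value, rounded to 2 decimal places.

breed at age 3: R₀ = 0.77 × (13 + 0.20 × 59) = 0.77 × 24.8000 = 19.0960
delay to age 4: R₀ = 0.77 × (0.74 × 59) = 0.77 × 43.6600 = 33.6182
Higher: delay to age 4 (33.6182).

33.62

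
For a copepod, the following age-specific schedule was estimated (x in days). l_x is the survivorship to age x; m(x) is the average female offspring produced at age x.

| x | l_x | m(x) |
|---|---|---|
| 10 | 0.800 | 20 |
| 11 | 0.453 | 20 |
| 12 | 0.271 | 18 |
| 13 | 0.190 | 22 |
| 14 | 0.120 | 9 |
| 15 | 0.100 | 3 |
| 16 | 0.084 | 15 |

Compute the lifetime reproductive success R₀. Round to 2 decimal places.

R₀ = Σ l_x m(x):
  age 10: 0.800 × 20 = 16.0000
  age 11: 0.453 × 20 = 9.0600
  age 12: 0.271 × 18 = 4.8780
  age 13: 0.190 × 22 = 4.1800
  age 14: 0.120 × 9 = 1.0800
  age 15: 0.100 × 3 = 0.3000
  age 16: 0.084 × 15 = 1.2600
R₀ = 16.0000 + 9.0600 + 4.8780 + 4.1800 + 1.0800 + 0.3000 + 1.2600 = 36.7580

36.76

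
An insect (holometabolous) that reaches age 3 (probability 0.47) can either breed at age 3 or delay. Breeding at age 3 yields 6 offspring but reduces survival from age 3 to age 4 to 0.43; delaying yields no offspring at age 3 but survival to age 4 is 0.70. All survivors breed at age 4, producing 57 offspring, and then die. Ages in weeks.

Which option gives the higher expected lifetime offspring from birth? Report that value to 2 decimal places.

breed at age 3: R₀ = 0.47 × (6 + 0.43 × 57) = 0.47 × 30.5100 = 14.3397
delay to age 4: R₀ = 0.47 × (0.70 × 57) = 0.47 × 39.9000 = 18.7530
Higher: delay to age 4 (18.7530).

18.75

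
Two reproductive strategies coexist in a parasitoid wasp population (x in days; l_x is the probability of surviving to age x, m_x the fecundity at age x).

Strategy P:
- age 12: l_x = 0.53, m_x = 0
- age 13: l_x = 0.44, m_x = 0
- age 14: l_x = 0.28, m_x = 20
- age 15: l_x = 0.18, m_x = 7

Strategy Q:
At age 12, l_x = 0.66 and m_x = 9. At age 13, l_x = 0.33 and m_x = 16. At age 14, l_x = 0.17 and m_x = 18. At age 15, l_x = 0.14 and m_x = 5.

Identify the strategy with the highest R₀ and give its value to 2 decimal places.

14.98

Strategy P: R₀ = 0.53×0 + 0.44×0 + 0.28×20 + 0.18×7 = 6.8600
Strategy Q: R₀ = 0.66×9 + 0.33×16 + 0.17×18 + 0.14×5 = 14.9800
Highest R₀: strategy Q with 14.9800.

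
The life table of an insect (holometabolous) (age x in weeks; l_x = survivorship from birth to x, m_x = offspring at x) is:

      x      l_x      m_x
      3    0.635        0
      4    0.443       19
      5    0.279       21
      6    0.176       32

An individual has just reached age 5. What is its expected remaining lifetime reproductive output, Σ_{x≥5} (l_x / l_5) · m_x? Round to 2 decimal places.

l_5 = 0.279. Conditional survival from age 5 to x is l_x / l_5.
  x=5: (0.279/0.279) × 21 = 21.0000
  x=6: (0.176/0.279) × 32 = 20.1864
Sum = 21.0000 + 20.1864 = 41.1864

41.19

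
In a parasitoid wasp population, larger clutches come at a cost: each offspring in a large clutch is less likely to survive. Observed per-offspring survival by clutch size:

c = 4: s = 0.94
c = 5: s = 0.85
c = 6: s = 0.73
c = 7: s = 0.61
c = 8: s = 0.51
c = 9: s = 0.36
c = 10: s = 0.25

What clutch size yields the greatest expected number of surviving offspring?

6

Expected surviving offspring = c × s(c):
  c=4: 4 × 0.94 = 3.760
  c=5: 5 × 0.85 = 4.250
  c=6: 6 × 0.73 = 4.380
  c=7: 7 × 0.61 = 4.270
  c=8: 8 × 0.51 = 4.080
  c=9: 9 × 0.36 = 3.240
  c=10: 10 × 0.25 = 2.500
Maximum at c = 6 (4.380 surviving offspring).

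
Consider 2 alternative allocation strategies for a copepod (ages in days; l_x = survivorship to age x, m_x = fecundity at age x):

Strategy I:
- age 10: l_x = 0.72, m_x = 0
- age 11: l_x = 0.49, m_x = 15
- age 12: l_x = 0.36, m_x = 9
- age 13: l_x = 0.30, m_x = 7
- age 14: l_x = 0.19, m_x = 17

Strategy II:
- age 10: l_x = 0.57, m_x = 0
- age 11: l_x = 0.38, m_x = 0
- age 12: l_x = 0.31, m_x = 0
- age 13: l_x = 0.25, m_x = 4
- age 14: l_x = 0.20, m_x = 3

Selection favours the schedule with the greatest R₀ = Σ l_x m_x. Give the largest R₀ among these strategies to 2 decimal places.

Strategy I: R₀ = 0.72×0 + 0.49×15 + 0.36×9 + 0.30×7 + 0.19×17 = 15.9200
Strategy II: R₀ = 0.57×0 + 0.38×0 + 0.31×0 + 0.25×4 + 0.20×3 = 1.6000
Highest R₀: strategy I with 15.9200.

15.92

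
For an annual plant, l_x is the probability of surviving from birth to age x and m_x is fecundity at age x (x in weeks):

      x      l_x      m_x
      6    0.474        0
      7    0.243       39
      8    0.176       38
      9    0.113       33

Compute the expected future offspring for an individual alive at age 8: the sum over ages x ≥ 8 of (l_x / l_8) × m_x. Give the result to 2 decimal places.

59.19

l_8 = 0.176. Conditional survival from age 8 to x is l_x / l_8.
  x=8: (0.176/0.176) × 38 = 38.0000
  x=9: (0.113/0.176) × 33 = 21.1875
Sum = 38.0000 + 21.1875 = 59.1875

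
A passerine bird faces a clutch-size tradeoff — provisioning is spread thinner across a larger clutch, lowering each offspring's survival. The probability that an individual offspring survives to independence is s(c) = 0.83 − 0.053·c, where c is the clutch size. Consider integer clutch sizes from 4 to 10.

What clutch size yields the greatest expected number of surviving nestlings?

8

Expected surviving nestlings = c × s(c):
  c=4: 4 × 0.618 = 2.472
  c=5: 5 × 0.565 = 2.825
  c=6: 6 × 0.512 = 3.072
  c=7: 7 × 0.459 = 3.213
  c=8: 8 × 0.406 = 3.248
  c=9: 9 × 0.353 = 3.177
  c=10: 10 × 0.300 = 3.000
Maximum at c = 8 (3.248 surviving nestlings).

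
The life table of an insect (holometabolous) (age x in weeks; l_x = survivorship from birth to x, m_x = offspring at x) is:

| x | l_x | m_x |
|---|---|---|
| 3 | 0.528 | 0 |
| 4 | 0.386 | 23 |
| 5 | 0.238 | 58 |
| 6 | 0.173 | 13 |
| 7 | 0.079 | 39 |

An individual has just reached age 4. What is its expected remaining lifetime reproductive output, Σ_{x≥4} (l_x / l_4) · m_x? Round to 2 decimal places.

72.57

l_4 = 0.386. Conditional survival from age 4 to x is l_x / l_4.
  x=4: (0.386/0.386) × 23 = 23.0000
  x=5: (0.238/0.386) × 58 = 35.7617
  x=6: (0.173/0.386) × 13 = 5.8264
  x=7: (0.079/0.386) × 39 = 7.9819
Sum = 23.0000 + 35.7617 + 5.8264 + 7.9819 = 72.5699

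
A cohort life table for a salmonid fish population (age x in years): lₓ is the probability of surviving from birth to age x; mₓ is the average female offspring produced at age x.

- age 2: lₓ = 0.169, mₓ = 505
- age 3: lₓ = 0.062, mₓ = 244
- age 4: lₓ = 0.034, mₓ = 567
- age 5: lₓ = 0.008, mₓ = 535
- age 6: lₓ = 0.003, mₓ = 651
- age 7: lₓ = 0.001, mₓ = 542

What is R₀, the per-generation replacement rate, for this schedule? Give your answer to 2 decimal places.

126.53

R₀ = Σ lₓ mₓ:
  age 2: 0.169 × 505 = 85.3450
  age 3: 0.062 × 244 = 15.1280
  age 4: 0.034 × 567 = 19.2780
  age 5: 0.008 × 535 = 4.2800
  age 6: 0.003 × 651 = 1.9530
  age 7: 0.001 × 542 = 0.5420
R₀ = 85.3450 + 15.1280 + 19.2780 + 4.2800 + 1.9530 + 0.5420 = 126.5260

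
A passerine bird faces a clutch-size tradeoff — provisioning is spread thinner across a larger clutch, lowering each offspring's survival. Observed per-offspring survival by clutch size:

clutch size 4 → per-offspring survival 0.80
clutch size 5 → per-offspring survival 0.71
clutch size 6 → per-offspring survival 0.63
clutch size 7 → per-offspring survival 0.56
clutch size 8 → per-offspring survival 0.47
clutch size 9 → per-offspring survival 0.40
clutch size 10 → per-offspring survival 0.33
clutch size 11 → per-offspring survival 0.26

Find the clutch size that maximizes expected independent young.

7

Expected independent young = c × s(c):
  c=4: 4 × 0.80 = 3.200
  c=5: 5 × 0.71 = 3.550
  c=6: 6 × 0.63 = 3.780
  c=7: 7 × 0.56 = 3.920
  c=8: 8 × 0.47 = 3.760
  c=9: 9 × 0.40 = 3.600
  c=10: 10 × 0.33 = 3.300
  c=11: 11 × 0.26 = 2.860
Maximum at c = 7 (3.920 independent young).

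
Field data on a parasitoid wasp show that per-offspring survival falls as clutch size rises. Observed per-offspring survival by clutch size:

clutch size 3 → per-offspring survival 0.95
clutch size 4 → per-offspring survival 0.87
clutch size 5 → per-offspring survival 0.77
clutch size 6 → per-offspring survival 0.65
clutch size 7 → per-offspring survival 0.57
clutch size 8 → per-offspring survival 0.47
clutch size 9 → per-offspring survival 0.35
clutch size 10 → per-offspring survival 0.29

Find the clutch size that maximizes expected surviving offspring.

Expected surviving offspring = c × s(c):
  c=3: 3 × 0.95 = 2.850
  c=4: 4 × 0.87 = 3.480
  c=5: 5 × 0.77 = 3.850
  c=6: 6 × 0.65 = 3.900
  c=7: 7 × 0.57 = 3.990
  c=8: 8 × 0.47 = 3.760
  c=9: 9 × 0.35 = 3.150
  c=10: 10 × 0.29 = 2.900
Maximum at c = 7 (3.990 surviving offspring).

7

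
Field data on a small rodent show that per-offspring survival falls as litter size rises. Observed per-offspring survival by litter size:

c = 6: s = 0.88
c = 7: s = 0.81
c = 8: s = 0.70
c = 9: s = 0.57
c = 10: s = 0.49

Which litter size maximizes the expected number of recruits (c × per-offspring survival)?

Expected recruits = c × s(c):
  c=6: 6 × 0.88 = 5.280
  c=7: 7 × 0.81 = 5.670
  c=8: 8 × 0.70 = 5.600
  c=9: 9 × 0.57 = 5.130
  c=10: 10 × 0.49 = 4.900
Maximum at c = 7 (5.670 recruits).

7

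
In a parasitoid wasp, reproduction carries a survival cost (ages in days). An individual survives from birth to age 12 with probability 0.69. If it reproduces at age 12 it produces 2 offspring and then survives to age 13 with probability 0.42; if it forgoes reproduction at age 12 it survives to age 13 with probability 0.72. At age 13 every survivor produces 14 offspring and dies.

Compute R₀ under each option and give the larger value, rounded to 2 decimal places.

breed at age 12: R₀ = 0.69 × (2 + 0.42 × 14) = 0.69 × 7.8800 = 5.4372
delay to age 13: R₀ = 0.69 × (0.72 × 14) = 0.69 × 10.0800 = 6.9552
Higher: delay to age 13 (6.9552).

6.96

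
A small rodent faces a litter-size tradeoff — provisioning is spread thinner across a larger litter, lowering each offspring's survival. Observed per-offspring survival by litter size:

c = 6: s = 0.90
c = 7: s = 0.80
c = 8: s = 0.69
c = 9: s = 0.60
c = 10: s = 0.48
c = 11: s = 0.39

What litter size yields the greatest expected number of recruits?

Expected recruits = c × s(c):
  c=6: 6 × 0.90 = 5.400
  c=7: 7 × 0.80 = 5.600
  c=8: 8 × 0.69 = 5.520
  c=9: 9 × 0.60 = 5.400
  c=10: 10 × 0.48 = 4.800
  c=11: 11 × 0.39 = 4.290
Maximum at c = 7 (5.600 recruits).

7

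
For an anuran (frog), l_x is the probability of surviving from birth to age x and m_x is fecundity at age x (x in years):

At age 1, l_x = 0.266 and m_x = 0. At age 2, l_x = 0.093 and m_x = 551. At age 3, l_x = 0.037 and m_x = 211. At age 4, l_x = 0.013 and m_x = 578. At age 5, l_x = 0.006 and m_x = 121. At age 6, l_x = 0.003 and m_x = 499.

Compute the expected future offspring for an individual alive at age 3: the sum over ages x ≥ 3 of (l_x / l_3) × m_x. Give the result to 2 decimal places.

l_3 = 0.037. Conditional survival from age 3 to x is l_x / l_3.
  x=3: (0.037/0.037) × 211 = 211.0000
  x=4: (0.013/0.037) × 578 = 203.0811
  x=5: (0.006/0.037) × 121 = 19.6216
  x=6: (0.003/0.037) × 499 = 40.4595
Sum = 211.0000 + 203.0811 + 19.6216 + 40.4595 = 474.1622

474.16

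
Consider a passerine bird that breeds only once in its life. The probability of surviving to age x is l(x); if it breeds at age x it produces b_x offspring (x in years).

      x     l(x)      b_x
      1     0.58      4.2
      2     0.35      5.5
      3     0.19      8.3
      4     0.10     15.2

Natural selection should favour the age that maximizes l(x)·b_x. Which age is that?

Expected offspring if breeding at age x = l(x) × b_x:
  age 1: 0.58 × 4.2 = 2.436
  age 2: 0.35 × 5.5 = 1.925
  age 3: 0.19 × 8.3 = 1.577
  age 4: 0.10 × 15.2 = 1.520
Maximum at age 1 (2.436).

1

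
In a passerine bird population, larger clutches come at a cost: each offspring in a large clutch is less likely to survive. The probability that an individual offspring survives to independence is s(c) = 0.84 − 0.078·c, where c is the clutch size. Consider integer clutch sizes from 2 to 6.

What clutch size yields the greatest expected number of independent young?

Expected independent young = c × s(c):
  c=2: 2 × 0.684 = 1.368
  c=3: 3 × 0.606 = 1.818
  c=4: 4 × 0.528 = 2.112
  c=5: 5 × 0.450 = 2.250
  c=6: 6 × 0.372 = 2.232
Maximum at c = 5 (2.250 independent young).

5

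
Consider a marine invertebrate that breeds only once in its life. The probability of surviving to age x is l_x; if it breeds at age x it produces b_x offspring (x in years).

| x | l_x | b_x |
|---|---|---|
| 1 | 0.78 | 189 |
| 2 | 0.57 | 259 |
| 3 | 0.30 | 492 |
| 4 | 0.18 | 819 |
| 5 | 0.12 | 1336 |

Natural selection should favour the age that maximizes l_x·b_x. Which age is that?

Expected offspring if breeding at age x = l_x × b_x:
  age 1: 0.78 × 189 = 147.420
  age 2: 0.57 × 259 = 147.630
  age 3: 0.30 × 492 = 147.600
  age 4: 0.18 × 819 = 147.420
  age 5: 0.12 × 1336 = 160.320
Maximum at age 5 (160.320).

5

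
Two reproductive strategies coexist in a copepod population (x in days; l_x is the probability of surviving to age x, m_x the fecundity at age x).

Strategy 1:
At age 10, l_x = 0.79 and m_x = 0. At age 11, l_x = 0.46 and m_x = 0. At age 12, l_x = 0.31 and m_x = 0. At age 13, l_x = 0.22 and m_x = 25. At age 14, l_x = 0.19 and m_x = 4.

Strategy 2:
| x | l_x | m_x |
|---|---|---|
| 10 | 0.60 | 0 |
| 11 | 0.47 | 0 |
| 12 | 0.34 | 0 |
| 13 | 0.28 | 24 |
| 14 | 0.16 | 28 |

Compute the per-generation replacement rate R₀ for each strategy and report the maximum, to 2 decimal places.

Strategy 1: R₀ = 0.79×0 + 0.46×0 + 0.31×0 + 0.22×25 + 0.19×4 = 6.2600
Strategy 2: R₀ = 0.60×0 + 0.47×0 + 0.34×0 + 0.28×24 + 0.16×28 = 11.2000
Highest R₀: strategy 2 with 11.2000.

11.20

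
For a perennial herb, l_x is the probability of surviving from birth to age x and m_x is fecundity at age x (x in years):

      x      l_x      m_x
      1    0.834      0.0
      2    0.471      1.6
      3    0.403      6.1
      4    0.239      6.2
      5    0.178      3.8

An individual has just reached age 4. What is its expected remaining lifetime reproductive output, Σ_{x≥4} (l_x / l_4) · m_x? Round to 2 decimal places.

l_4 = 0.239. Conditional survival from age 4 to x is l_x / l_4.
  x=4: (0.239/0.239) × 6.2 = 6.2000
  x=5: (0.178/0.239) × 3.8 = 2.8301
Sum = 6.2000 + 2.8301 = 9.0301

9.03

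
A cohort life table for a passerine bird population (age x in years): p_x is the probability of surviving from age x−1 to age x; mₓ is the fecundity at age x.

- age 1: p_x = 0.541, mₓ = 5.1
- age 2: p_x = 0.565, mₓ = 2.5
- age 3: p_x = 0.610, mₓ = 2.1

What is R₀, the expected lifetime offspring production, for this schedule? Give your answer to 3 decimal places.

3.915

Survivorship from birth: l_x = p_1·p_2·…·p_x.
  l_1 = 0.54100
  l_2 = 0.30566
  l_3 = 0.18646
R₀ = Σ l_x mₓ:
  age 1: 0.54100 × 5.1 = 2.7591
  age 2: 0.30566 × 2.5 = 0.7641
  age 3: 0.18646 × 2.1 = 0.3916
R₀ = 2.7591 + 0.7641 + 0.3916 = 3.9148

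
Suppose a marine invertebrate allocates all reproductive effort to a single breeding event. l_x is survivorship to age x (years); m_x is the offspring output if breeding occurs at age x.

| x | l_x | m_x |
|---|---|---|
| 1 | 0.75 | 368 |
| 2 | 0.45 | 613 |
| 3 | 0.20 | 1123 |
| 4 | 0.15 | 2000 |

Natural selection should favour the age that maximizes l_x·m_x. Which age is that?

Expected offspring if breeding at age x = l_x × m_x:
  age 1: 0.75 × 368 = 276.000
  age 2: 0.45 × 613 = 275.850
  age 3: 0.20 × 1123 = 224.600
  age 4: 0.15 × 2000 = 300.000
Maximum at age 4 (300.000).

4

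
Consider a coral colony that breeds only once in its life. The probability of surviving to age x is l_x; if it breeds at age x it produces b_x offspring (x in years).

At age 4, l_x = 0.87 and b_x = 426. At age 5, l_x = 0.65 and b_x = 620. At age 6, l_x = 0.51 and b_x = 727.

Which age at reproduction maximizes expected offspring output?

5

Expected offspring if breeding at age x = l_x × b_x:
  age 4: 0.87 × 426 = 370.620
  age 5: 0.65 × 620 = 403.000
  age 6: 0.51 × 727 = 370.770
Maximum at age 5 (403.000).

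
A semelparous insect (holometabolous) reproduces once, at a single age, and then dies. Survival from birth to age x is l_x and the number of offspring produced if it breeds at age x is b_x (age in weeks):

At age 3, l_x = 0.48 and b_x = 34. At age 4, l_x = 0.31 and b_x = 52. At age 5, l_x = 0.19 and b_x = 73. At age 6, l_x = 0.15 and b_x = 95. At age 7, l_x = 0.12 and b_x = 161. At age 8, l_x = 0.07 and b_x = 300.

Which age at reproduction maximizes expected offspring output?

Expected offspring if breeding at age x = l_x × b_x:
  age 3: 0.48 × 34 = 16.320
  age 4: 0.31 × 52 = 16.120
  age 5: 0.19 × 73 = 13.870
  age 6: 0.15 × 95 = 14.250
  age 7: 0.12 × 161 = 19.320
  age 8: 0.07 × 300 = 21.000
Maximum at age 8 (21.000).

8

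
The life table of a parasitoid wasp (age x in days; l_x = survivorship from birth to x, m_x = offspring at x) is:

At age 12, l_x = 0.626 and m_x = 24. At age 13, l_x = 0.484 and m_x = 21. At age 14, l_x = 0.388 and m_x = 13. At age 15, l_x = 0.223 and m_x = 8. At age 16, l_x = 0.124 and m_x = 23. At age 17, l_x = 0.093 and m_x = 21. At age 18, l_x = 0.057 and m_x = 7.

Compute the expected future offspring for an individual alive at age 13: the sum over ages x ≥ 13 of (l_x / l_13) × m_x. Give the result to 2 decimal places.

45.86

l_13 = 0.484. Conditional survival from age 13 to x is l_x / l_13.
  x=13: (0.484/0.484) × 21 = 21.0000
  x=14: (0.388/0.484) × 13 = 10.4215
  x=15: (0.223/0.484) × 8 = 3.6860
  x=16: (0.124/0.484) × 23 = 5.8926
  x=17: (0.093/0.484) × 21 = 4.0351
  x=18: (0.057/0.484) × 7 = 0.8244
Sum = 21.0000 + 10.4215 + 3.6860 + 5.8926 + 4.0351 + 0.8244 = 45.8595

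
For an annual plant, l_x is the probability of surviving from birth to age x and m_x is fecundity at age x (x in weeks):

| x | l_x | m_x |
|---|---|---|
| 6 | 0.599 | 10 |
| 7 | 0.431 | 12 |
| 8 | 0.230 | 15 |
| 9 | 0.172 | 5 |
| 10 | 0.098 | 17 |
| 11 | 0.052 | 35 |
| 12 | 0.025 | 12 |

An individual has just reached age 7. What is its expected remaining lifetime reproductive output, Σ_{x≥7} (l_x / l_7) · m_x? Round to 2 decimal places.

30.78

l_7 = 0.431. Conditional survival from age 7 to x is l_x / l_7.
  x=7: (0.431/0.431) × 12 = 12.0000
  x=8: (0.230/0.431) × 15 = 8.0046
  x=9: (0.172/0.431) × 5 = 1.9954
  x=10: (0.098/0.431) × 17 = 3.8654
  x=11: (0.052/0.431) × 35 = 4.2227
  x=12: (0.025/0.431) × 12 = 0.6961
Sum = 12.0000 + 8.0046 + 1.9954 + 3.8654 + 4.2227 + 0.6961 = 30.7842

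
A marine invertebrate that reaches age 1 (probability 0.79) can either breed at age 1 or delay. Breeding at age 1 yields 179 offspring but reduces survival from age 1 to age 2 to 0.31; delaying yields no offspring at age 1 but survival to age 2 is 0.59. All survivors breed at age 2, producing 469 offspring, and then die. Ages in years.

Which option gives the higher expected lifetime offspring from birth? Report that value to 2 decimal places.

breed at age 1: R₀ = 0.79 × (179 + 0.31 × 469) = 0.79 × 324.3900 = 256.2681
delay to age 2: R₀ = 0.79 × (0.59 × 469) = 0.79 × 276.7100 = 218.6009
Higher: breed at age 1 (256.2681).

256.27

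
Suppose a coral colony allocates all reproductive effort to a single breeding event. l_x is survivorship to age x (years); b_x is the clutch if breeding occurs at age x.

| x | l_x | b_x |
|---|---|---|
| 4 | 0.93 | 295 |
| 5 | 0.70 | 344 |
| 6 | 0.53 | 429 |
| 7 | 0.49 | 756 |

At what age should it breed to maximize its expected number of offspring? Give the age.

7

Expected offspring if breeding at age x = l_x × b_x:
  age 4: 0.93 × 295 = 274.350
  age 5: 0.70 × 344 = 240.800
  age 6: 0.53 × 429 = 227.370
  age 7: 0.49 × 756 = 370.440
Maximum at age 7 (370.440).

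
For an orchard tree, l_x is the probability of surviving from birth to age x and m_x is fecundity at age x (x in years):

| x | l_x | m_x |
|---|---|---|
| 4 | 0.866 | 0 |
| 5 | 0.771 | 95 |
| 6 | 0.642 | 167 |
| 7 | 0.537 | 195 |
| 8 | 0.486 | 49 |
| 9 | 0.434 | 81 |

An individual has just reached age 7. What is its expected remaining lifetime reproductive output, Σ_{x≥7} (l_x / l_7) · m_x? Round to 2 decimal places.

304.81

l_7 = 0.537. Conditional survival from age 7 to x is l_x / l_7.
  x=7: (0.537/0.537) × 195 = 195.0000
  x=8: (0.486/0.537) × 49 = 44.3464
  x=9: (0.434/0.537) × 81 = 65.4637
Sum = 195.0000 + 44.3464 + 65.4637 = 304.8101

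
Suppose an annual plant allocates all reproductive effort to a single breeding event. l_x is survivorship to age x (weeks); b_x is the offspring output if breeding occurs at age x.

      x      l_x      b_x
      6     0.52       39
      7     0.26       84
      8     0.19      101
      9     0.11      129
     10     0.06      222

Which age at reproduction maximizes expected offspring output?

7

Expected offspring if breeding at age x = l_x × b_x:
  age 6: 0.52 × 39 = 20.280
  age 7: 0.26 × 84 = 21.840
  age 8: 0.19 × 101 = 19.190
  age 9: 0.11 × 129 = 14.190
  age 10: 0.06 × 222 = 13.320
Maximum at age 7 (21.840).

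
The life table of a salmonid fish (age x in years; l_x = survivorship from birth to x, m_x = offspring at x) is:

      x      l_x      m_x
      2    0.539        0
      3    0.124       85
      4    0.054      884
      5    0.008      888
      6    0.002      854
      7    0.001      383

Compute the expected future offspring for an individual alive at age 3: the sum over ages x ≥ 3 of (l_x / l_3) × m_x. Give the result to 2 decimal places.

l_3 = 0.124. Conditional survival from age 3 to x is l_x / l_3.
  x=3: (0.124/0.124) × 85 = 85.0000
  x=4: (0.054/0.124) × 884 = 384.9677
  x=5: (0.008/0.124) × 888 = 57.2903
  x=6: (0.002/0.124) × 854 = 13.7742
  x=7: (0.001/0.124) × 383 = 3.0887
Sum = 85.0000 + 384.9677 + 57.2903 + 13.7742 + 3.0887 = 544.1210

544.12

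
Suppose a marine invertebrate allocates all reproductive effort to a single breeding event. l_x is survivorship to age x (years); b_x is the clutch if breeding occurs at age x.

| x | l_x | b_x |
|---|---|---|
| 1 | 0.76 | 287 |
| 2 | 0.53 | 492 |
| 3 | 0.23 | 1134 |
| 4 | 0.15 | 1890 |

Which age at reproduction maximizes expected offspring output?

Expected offspring if breeding at age x = l_x × b_x:
  age 1: 0.76 × 287 = 218.120
  age 2: 0.53 × 492 = 260.760
  age 3: 0.23 × 1134 = 260.820
  age 4: 0.15 × 1890 = 283.500
Maximum at age 4 (283.500).

4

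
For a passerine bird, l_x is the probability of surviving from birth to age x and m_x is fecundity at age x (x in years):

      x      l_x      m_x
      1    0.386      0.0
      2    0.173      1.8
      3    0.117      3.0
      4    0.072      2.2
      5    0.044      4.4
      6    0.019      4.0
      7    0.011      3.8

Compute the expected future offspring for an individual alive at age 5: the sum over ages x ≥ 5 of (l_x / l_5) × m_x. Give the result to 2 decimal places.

l_5 = 0.044. Conditional survival from age 5 to x is l_x / l_5.
  x=5: (0.044/0.044) × 4.4 = 4.4000
  x=6: (0.019/0.044) × 4.0 = 1.7273
  x=7: (0.011/0.044) × 3.8 = 0.9500
Sum = 4.4000 + 1.7273 + 0.9500 = 7.0773

7.08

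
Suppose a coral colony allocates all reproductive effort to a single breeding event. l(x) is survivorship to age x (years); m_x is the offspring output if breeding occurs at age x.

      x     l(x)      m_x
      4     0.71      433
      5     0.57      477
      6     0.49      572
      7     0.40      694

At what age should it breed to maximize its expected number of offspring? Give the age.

Expected offspring if breeding at age x = l(x) × m_x:
  age 4: 0.71 × 433 = 307.430
  age 5: 0.57 × 477 = 271.890
  age 6: 0.49 × 572 = 280.280
  age 7: 0.40 × 694 = 277.600
Maximum at age 4 (307.430).

4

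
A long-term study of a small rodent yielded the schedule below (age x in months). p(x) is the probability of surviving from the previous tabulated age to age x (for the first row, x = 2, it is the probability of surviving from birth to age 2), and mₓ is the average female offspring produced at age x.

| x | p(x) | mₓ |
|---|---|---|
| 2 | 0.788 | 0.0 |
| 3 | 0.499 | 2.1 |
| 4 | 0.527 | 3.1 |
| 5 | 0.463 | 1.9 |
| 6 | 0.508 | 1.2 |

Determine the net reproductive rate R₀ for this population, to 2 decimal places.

1.71

Survivorship from birth: l_x = p_2·p_3·…·p_x.
  l_2 = 0.78800
  l_3 = 0.39321
  l_4 = 0.20722
  l_5 = 0.09594
  l_6 = 0.04874
R₀ = Σ l_x mₓ:
  age 2: 0.78800 × 0.0 = 0.0000
  age 3: 0.39321 × 2.1 = 0.8257
  age 4: 0.20722 × 3.1 = 0.6424
  age 5: 0.09594 × 1.9 = 0.1823
  age 6: 0.04874 × 1.2 = 0.0585
R₀ = 0.0000 + 0.8257 + 0.6424 + 0.1823 + 0.0585 = 1.7089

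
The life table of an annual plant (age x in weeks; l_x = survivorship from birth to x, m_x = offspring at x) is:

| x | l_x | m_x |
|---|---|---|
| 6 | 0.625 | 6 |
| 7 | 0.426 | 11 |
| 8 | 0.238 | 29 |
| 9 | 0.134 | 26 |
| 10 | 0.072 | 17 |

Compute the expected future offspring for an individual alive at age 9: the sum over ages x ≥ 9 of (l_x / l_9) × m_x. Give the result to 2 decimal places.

l_9 = 0.134. Conditional survival from age 9 to x is l_x / l_9.
  x=9: (0.134/0.134) × 26 = 26.0000
  x=10: (0.072/0.134) × 17 = 9.1343
Sum = 26.0000 + 9.1343 = 35.1343

35.13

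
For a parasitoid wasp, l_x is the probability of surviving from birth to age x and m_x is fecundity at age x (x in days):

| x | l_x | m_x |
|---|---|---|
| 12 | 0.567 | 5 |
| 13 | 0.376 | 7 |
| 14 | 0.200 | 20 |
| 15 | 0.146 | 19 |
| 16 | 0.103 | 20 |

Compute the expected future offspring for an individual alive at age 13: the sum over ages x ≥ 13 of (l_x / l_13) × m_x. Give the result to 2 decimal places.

30.49

l_13 = 0.376. Conditional survival from age 13 to x is l_x / l_13.
  x=13: (0.376/0.376) × 7 = 7.0000
  x=14: (0.200/0.376) × 20 = 10.6383
  x=15: (0.146/0.376) × 19 = 7.3777
  x=16: (0.103/0.376) × 20 = 5.4787
Sum = 7.0000 + 10.6383 + 7.3777 + 5.4787 = 30.4947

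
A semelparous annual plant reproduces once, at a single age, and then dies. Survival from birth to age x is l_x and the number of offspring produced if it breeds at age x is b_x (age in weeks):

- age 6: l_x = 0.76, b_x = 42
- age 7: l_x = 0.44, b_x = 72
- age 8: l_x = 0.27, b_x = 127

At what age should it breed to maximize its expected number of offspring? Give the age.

8

Expected offspring if breeding at age x = l_x × b_x:
  age 6: 0.76 × 42 = 31.920
  age 7: 0.44 × 72 = 31.680
  age 8: 0.27 × 127 = 34.290
Maximum at age 8 (34.290).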